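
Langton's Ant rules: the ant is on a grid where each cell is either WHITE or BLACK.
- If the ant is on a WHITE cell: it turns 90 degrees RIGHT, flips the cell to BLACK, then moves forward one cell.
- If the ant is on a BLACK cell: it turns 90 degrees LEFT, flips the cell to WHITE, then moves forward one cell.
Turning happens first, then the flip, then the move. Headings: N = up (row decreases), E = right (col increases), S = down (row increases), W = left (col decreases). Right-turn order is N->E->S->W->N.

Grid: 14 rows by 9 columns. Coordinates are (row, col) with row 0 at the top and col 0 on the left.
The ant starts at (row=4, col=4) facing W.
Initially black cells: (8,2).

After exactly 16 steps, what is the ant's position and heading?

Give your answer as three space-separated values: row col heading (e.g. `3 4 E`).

Step 1: on WHITE (4,4): turn R to N, flip to black, move to (3,4). |black|=2
Step 2: on WHITE (3,4): turn R to E, flip to black, move to (3,5). |black|=3
Step 3: on WHITE (3,5): turn R to S, flip to black, move to (4,5). |black|=4
Step 4: on WHITE (4,5): turn R to W, flip to black, move to (4,4). |black|=5
Step 5: on BLACK (4,4): turn L to S, flip to white, move to (5,4). |black|=4
Step 6: on WHITE (5,4): turn R to W, flip to black, move to (5,3). |black|=5
Step 7: on WHITE (5,3): turn R to N, flip to black, move to (4,3). |black|=6
Step 8: on WHITE (4,3): turn R to E, flip to black, move to (4,4). |black|=7
Step 9: on WHITE (4,4): turn R to S, flip to black, move to (5,4). |black|=8
Step 10: on BLACK (5,4): turn L to E, flip to white, move to (5,5). |black|=7
Step 11: on WHITE (5,5): turn R to S, flip to black, move to (6,5). |black|=8
Step 12: on WHITE (6,5): turn R to W, flip to black, move to (6,4). |black|=9
Step 13: on WHITE (6,4): turn R to N, flip to black, move to (5,4). |black|=10
Step 14: on WHITE (5,4): turn R to E, flip to black, move to (5,5). |black|=11
Step 15: on BLACK (5,5): turn L to N, flip to white, move to (4,5). |black|=10
Step 16: on BLACK (4,5): turn L to W, flip to white, move to (4,4). |black|=9

Answer: 4 4 W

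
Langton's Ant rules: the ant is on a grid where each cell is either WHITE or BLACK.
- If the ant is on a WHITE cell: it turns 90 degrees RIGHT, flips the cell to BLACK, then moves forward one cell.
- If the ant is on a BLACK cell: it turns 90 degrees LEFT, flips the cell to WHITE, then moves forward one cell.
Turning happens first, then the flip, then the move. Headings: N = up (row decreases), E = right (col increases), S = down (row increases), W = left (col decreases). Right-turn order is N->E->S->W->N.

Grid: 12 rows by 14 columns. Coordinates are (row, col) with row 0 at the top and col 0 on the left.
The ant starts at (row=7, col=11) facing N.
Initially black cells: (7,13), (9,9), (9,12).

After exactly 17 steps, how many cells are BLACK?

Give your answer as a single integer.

Step 1: on WHITE (7,11): turn R to E, flip to black, move to (7,12). |black|=4
Step 2: on WHITE (7,12): turn R to S, flip to black, move to (8,12). |black|=5
Step 3: on WHITE (8,12): turn R to W, flip to black, move to (8,11). |black|=6
Step 4: on WHITE (8,11): turn R to N, flip to black, move to (7,11). |black|=7
Step 5: on BLACK (7,11): turn L to W, flip to white, move to (7,10). |black|=6
Step 6: on WHITE (7,10): turn R to N, flip to black, move to (6,10). |black|=7
Step 7: on WHITE (6,10): turn R to E, flip to black, move to (6,11). |black|=8
Step 8: on WHITE (6,11): turn R to S, flip to black, move to (7,11). |black|=9
Step 9: on WHITE (7,11): turn R to W, flip to black, move to (7,10). |black|=10
Step 10: on BLACK (7,10): turn L to S, flip to white, move to (8,10). |black|=9
Step 11: on WHITE (8,10): turn R to W, flip to black, move to (8,9). |black|=10
Step 12: on WHITE (8,9): turn R to N, flip to black, move to (7,9). |black|=11
Step 13: on WHITE (7,9): turn R to E, flip to black, move to (7,10). |black|=12
Step 14: on WHITE (7,10): turn R to S, flip to black, move to (8,10). |black|=13
Step 15: on BLACK (8,10): turn L to E, flip to white, move to (8,11). |black|=12
Step 16: on BLACK (8,11): turn L to N, flip to white, move to (7,11). |black|=11
Step 17: on BLACK (7,11): turn L to W, flip to white, move to (7,10). |black|=10

Answer: 10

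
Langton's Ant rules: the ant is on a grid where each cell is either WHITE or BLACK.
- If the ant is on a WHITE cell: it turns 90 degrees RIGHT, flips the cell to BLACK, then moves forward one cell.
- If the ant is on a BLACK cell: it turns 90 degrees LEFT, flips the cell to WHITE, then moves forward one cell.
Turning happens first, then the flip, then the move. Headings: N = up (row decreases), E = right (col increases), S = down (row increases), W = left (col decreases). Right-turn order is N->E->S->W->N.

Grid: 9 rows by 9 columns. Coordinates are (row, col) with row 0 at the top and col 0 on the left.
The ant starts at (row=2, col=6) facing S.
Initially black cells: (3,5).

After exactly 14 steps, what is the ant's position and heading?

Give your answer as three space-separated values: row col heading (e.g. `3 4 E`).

Answer: 1 7 N

Derivation:
Step 1: on WHITE (2,6): turn R to W, flip to black, move to (2,5). |black|=2
Step 2: on WHITE (2,5): turn R to N, flip to black, move to (1,5). |black|=3
Step 3: on WHITE (1,5): turn R to E, flip to black, move to (1,6). |black|=4
Step 4: on WHITE (1,6): turn R to S, flip to black, move to (2,6). |black|=5
Step 5: on BLACK (2,6): turn L to E, flip to white, move to (2,7). |black|=4
Step 6: on WHITE (2,7): turn R to S, flip to black, move to (3,7). |black|=5
Step 7: on WHITE (3,7): turn R to W, flip to black, move to (3,6). |black|=6
Step 8: on WHITE (3,6): turn R to N, flip to black, move to (2,6). |black|=7
Step 9: on WHITE (2,6): turn R to E, flip to black, move to (2,7). |black|=8
Step 10: on BLACK (2,7): turn L to N, flip to white, move to (1,7). |black|=7
Step 11: on WHITE (1,7): turn R to E, flip to black, move to (1,8). |black|=8
Step 12: on WHITE (1,8): turn R to S, flip to black, move to (2,8). |black|=9
Step 13: on WHITE (2,8): turn R to W, flip to black, move to (2,7). |black|=10
Step 14: on WHITE (2,7): turn R to N, flip to black, move to (1,7). |black|=11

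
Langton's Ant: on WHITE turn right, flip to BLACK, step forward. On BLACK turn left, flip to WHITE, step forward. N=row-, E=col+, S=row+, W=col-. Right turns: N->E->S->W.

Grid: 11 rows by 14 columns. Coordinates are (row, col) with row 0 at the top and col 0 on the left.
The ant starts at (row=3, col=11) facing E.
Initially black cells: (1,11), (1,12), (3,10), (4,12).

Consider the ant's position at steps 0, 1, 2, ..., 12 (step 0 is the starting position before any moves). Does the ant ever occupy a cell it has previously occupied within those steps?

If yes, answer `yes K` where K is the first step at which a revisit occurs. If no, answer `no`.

Answer: yes 7

Derivation:
Step 1: on WHITE (3,11): turn R to S, flip to black, move to (4,11). |black|=5 — new cell
Step 2: on WHITE (4,11): turn R to W, flip to black, move to (4,10). |black|=6 — new cell
Step 3: on WHITE (4,10): turn R to N, flip to black, move to (3,10). |black|=7 — new cell
Step 4: on BLACK (3,10): turn L to W, flip to white, move to (3,9). |black|=6 — new cell
Step 5: on WHITE (3,9): turn R to N, flip to black, move to (2,9). |black|=7 — new cell
Step 6: on WHITE (2,9): turn R to E, flip to black, move to (2,10). |black|=8 — new cell
Step 7: on WHITE (2,10): turn R to S, flip to black, move to (3,10). |black|=9 — REVISIT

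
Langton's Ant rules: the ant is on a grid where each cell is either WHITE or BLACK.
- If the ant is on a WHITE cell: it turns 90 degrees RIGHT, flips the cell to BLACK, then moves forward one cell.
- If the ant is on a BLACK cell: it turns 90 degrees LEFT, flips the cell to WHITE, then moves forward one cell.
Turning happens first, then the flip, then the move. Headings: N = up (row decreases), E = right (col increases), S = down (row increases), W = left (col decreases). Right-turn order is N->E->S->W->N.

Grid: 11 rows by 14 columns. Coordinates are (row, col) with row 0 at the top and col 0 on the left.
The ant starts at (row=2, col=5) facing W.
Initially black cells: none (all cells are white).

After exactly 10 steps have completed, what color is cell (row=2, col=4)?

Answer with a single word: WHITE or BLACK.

Step 1: on WHITE (2,5): turn R to N, flip to black, move to (1,5). |black|=1
Step 2: on WHITE (1,5): turn R to E, flip to black, move to (1,6). |black|=2
Step 3: on WHITE (1,6): turn R to S, flip to black, move to (2,6). |black|=3
Step 4: on WHITE (2,6): turn R to W, flip to black, move to (2,5). |black|=4
Step 5: on BLACK (2,5): turn L to S, flip to white, move to (3,5). |black|=3
Step 6: on WHITE (3,5): turn R to W, flip to black, move to (3,4). |black|=4
Step 7: on WHITE (3,4): turn R to N, flip to black, move to (2,4). |black|=5
Step 8: on WHITE (2,4): turn R to E, flip to black, move to (2,5). |black|=6
Step 9: on WHITE (2,5): turn R to S, flip to black, move to (3,5). |black|=7
Step 10: on BLACK (3,5): turn L to E, flip to white, move to (3,6). |black|=6

Answer: BLACK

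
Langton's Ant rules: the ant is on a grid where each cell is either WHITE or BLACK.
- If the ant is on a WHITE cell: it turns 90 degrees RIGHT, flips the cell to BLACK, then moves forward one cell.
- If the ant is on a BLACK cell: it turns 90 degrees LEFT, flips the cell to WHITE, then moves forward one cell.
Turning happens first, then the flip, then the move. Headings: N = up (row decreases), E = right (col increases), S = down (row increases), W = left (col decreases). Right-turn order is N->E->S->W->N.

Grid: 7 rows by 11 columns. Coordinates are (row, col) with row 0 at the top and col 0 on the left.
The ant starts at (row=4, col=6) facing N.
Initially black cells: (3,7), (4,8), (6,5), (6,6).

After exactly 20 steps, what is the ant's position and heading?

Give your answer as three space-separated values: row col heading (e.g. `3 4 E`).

Answer: 6 4 S

Derivation:
Step 1: on WHITE (4,6): turn R to E, flip to black, move to (4,7). |black|=5
Step 2: on WHITE (4,7): turn R to S, flip to black, move to (5,7). |black|=6
Step 3: on WHITE (5,7): turn R to W, flip to black, move to (5,6). |black|=7
Step 4: on WHITE (5,6): turn R to N, flip to black, move to (4,6). |black|=8
Step 5: on BLACK (4,6): turn L to W, flip to white, move to (4,5). |black|=7
Step 6: on WHITE (4,5): turn R to N, flip to black, move to (3,5). |black|=8
Step 7: on WHITE (3,5): turn R to E, flip to black, move to (3,6). |black|=9
Step 8: on WHITE (3,6): turn R to S, flip to black, move to (4,6). |black|=10
Step 9: on WHITE (4,6): turn R to W, flip to black, move to (4,5). |black|=11
Step 10: on BLACK (4,5): turn L to S, flip to white, move to (5,5). |black|=10
Step 11: on WHITE (5,5): turn R to W, flip to black, move to (5,4). |black|=11
Step 12: on WHITE (5,4): turn R to N, flip to black, move to (4,4). |black|=12
Step 13: on WHITE (4,4): turn R to E, flip to black, move to (4,5). |black|=13
Step 14: on WHITE (4,5): turn R to S, flip to black, move to (5,5). |black|=14
Step 15: on BLACK (5,5): turn L to E, flip to white, move to (5,6). |black|=13
Step 16: on BLACK (5,6): turn L to N, flip to white, move to (4,6). |black|=12
Step 17: on BLACK (4,6): turn L to W, flip to white, move to (4,5). |black|=11
Step 18: on BLACK (4,5): turn L to S, flip to white, move to (5,5). |black|=10
Step 19: on WHITE (5,5): turn R to W, flip to black, move to (5,4). |black|=11
Step 20: on BLACK (5,4): turn L to S, flip to white, move to (6,4). |black|=10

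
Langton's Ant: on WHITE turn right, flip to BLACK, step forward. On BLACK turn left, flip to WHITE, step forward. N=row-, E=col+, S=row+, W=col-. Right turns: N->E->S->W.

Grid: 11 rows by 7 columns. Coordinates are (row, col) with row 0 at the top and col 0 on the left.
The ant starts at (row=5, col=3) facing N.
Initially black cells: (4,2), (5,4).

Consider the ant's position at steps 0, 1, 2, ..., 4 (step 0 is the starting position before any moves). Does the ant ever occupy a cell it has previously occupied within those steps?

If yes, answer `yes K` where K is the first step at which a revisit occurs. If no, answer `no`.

Answer: no

Derivation:
Step 1: on WHITE (5,3): turn R to E, flip to black, move to (5,4). |black|=3 — new cell
Step 2: on BLACK (5,4): turn L to N, flip to white, move to (4,4). |black|=2 — new cell
Step 3: on WHITE (4,4): turn R to E, flip to black, move to (4,5). |black|=3 — new cell
Step 4: on WHITE (4,5): turn R to S, flip to black, move to (5,5). |black|=4 — new cell
No revisit within 4 steps.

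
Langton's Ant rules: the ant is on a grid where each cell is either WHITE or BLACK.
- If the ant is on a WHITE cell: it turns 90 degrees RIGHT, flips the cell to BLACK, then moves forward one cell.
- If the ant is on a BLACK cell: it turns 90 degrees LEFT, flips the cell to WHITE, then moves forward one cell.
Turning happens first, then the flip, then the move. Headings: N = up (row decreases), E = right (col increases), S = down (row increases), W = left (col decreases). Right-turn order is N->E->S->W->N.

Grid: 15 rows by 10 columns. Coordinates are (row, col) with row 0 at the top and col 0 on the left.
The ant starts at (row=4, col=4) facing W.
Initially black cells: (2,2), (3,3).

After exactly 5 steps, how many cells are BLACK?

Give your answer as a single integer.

Answer: 5

Derivation:
Step 1: on WHITE (4,4): turn R to N, flip to black, move to (3,4). |black|=3
Step 2: on WHITE (3,4): turn R to E, flip to black, move to (3,5). |black|=4
Step 3: on WHITE (3,5): turn R to S, flip to black, move to (4,5). |black|=5
Step 4: on WHITE (4,5): turn R to W, flip to black, move to (4,4). |black|=6
Step 5: on BLACK (4,4): turn L to S, flip to white, move to (5,4). |black|=5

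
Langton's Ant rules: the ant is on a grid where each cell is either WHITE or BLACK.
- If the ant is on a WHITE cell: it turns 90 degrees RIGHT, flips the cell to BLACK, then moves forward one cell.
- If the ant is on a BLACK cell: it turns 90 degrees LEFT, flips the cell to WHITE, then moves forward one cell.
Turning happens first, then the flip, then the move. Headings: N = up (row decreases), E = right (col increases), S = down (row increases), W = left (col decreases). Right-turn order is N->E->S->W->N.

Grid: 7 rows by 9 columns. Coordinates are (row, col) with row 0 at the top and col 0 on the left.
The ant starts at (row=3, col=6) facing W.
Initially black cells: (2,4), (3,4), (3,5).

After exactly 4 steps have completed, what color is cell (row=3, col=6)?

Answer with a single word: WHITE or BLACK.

Answer: BLACK

Derivation:
Step 1: on WHITE (3,6): turn R to N, flip to black, move to (2,6). |black|=4
Step 2: on WHITE (2,6): turn R to E, flip to black, move to (2,7). |black|=5
Step 3: on WHITE (2,7): turn R to S, flip to black, move to (3,7). |black|=6
Step 4: on WHITE (3,7): turn R to W, flip to black, move to (3,6). |black|=7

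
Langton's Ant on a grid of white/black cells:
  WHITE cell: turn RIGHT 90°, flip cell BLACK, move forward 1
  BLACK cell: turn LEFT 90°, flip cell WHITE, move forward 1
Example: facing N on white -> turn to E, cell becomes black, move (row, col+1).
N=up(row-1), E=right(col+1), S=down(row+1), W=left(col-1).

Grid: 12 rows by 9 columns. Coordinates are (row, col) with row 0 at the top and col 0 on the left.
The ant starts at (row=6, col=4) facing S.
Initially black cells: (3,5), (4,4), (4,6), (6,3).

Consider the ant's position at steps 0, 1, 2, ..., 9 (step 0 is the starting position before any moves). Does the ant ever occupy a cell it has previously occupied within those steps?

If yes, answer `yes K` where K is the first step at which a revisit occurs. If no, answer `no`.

Answer: yes 5

Derivation:
Step 1: on WHITE (6,4): turn R to W, flip to black, move to (6,3). |black|=5 — new cell
Step 2: on BLACK (6,3): turn L to S, flip to white, move to (7,3). |black|=4 — new cell
Step 3: on WHITE (7,3): turn R to W, flip to black, move to (7,2). |black|=5 — new cell
Step 4: on WHITE (7,2): turn R to N, flip to black, move to (6,2). |black|=6 — new cell
Step 5: on WHITE (6,2): turn R to E, flip to black, move to (6,3). |black|=7 — REVISIT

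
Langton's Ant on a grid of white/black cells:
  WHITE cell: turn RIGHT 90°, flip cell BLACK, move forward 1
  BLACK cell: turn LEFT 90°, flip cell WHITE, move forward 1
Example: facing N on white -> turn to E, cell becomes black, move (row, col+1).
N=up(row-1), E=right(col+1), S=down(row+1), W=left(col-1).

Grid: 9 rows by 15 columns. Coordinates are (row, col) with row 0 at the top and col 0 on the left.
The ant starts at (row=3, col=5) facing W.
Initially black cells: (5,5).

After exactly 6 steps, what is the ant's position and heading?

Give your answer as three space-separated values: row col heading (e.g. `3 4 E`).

Step 1: on WHITE (3,5): turn R to N, flip to black, move to (2,5). |black|=2
Step 2: on WHITE (2,5): turn R to E, flip to black, move to (2,6). |black|=3
Step 3: on WHITE (2,6): turn R to S, flip to black, move to (3,6). |black|=4
Step 4: on WHITE (3,6): turn R to W, flip to black, move to (3,5). |black|=5
Step 5: on BLACK (3,5): turn L to S, flip to white, move to (4,5). |black|=4
Step 6: on WHITE (4,5): turn R to W, flip to black, move to (4,4). |black|=5

Answer: 4 4 W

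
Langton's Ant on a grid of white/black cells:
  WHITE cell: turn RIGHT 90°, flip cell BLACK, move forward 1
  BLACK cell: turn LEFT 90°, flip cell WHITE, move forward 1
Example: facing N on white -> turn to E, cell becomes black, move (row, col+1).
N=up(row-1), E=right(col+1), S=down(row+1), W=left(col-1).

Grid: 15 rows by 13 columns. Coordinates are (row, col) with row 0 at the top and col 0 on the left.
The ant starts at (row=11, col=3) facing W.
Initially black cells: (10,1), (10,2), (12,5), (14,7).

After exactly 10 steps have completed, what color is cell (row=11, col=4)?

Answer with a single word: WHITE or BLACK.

Answer: BLACK

Derivation:
Step 1: on WHITE (11,3): turn R to N, flip to black, move to (10,3). |black|=5
Step 2: on WHITE (10,3): turn R to E, flip to black, move to (10,4). |black|=6
Step 3: on WHITE (10,4): turn R to S, flip to black, move to (11,4). |black|=7
Step 4: on WHITE (11,4): turn R to W, flip to black, move to (11,3). |black|=8
Step 5: on BLACK (11,3): turn L to S, flip to white, move to (12,3). |black|=7
Step 6: on WHITE (12,3): turn R to W, flip to black, move to (12,2). |black|=8
Step 7: on WHITE (12,2): turn R to N, flip to black, move to (11,2). |black|=9
Step 8: on WHITE (11,2): turn R to E, flip to black, move to (11,3). |black|=10
Step 9: on WHITE (11,3): turn R to S, flip to black, move to (12,3). |black|=11
Step 10: on BLACK (12,3): turn L to E, flip to white, move to (12,4). |black|=10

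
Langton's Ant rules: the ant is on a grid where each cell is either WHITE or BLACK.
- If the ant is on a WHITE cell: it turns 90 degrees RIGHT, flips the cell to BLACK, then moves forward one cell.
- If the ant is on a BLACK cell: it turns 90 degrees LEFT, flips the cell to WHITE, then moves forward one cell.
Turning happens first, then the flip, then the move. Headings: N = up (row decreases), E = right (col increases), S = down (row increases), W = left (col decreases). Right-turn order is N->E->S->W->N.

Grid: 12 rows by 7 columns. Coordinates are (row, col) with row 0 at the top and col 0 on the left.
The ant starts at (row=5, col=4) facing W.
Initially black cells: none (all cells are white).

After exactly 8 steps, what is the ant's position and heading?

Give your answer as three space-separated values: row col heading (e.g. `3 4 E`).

Answer: 5 4 E

Derivation:
Step 1: on WHITE (5,4): turn R to N, flip to black, move to (4,4). |black|=1
Step 2: on WHITE (4,4): turn R to E, flip to black, move to (4,5). |black|=2
Step 3: on WHITE (4,5): turn R to S, flip to black, move to (5,5). |black|=3
Step 4: on WHITE (5,5): turn R to W, flip to black, move to (5,4). |black|=4
Step 5: on BLACK (5,4): turn L to S, flip to white, move to (6,4). |black|=3
Step 6: on WHITE (6,4): turn R to W, flip to black, move to (6,3). |black|=4
Step 7: on WHITE (6,3): turn R to N, flip to black, move to (5,3). |black|=5
Step 8: on WHITE (5,3): turn R to E, flip to black, move to (5,4). |black|=6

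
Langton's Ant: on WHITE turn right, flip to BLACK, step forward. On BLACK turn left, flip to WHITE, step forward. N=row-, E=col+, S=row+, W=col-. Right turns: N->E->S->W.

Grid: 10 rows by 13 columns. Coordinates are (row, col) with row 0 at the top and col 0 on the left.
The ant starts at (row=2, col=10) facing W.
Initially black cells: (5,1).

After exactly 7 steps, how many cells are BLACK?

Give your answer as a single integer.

Step 1: on WHITE (2,10): turn R to N, flip to black, move to (1,10). |black|=2
Step 2: on WHITE (1,10): turn R to E, flip to black, move to (1,11). |black|=3
Step 3: on WHITE (1,11): turn R to S, flip to black, move to (2,11). |black|=4
Step 4: on WHITE (2,11): turn R to W, flip to black, move to (2,10). |black|=5
Step 5: on BLACK (2,10): turn L to S, flip to white, move to (3,10). |black|=4
Step 6: on WHITE (3,10): turn R to W, flip to black, move to (3,9). |black|=5
Step 7: on WHITE (3,9): turn R to N, flip to black, move to (2,9). |black|=6

Answer: 6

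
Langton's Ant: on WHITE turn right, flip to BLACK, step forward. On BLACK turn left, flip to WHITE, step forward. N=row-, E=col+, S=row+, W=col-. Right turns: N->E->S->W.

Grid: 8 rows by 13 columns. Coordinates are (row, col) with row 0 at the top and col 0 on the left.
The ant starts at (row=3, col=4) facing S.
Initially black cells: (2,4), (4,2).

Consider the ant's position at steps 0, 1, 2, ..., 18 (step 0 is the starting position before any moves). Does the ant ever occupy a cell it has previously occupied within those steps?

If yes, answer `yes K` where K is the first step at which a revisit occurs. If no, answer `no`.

Answer: yes 7

Derivation:
Step 1: on WHITE (3,4): turn R to W, flip to black, move to (3,3). |black|=3 — new cell
Step 2: on WHITE (3,3): turn R to N, flip to black, move to (2,3). |black|=4 — new cell
Step 3: on WHITE (2,3): turn R to E, flip to black, move to (2,4). |black|=5 — new cell
Step 4: on BLACK (2,4): turn L to N, flip to white, move to (1,4). |black|=4 — new cell
Step 5: on WHITE (1,4): turn R to E, flip to black, move to (1,5). |black|=5 — new cell
Step 6: on WHITE (1,5): turn R to S, flip to black, move to (2,5). |black|=6 — new cell
Step 7: on WHITE (2,5): turn R to W, flip to black, move to (2,4). |black|=7 — REVISIT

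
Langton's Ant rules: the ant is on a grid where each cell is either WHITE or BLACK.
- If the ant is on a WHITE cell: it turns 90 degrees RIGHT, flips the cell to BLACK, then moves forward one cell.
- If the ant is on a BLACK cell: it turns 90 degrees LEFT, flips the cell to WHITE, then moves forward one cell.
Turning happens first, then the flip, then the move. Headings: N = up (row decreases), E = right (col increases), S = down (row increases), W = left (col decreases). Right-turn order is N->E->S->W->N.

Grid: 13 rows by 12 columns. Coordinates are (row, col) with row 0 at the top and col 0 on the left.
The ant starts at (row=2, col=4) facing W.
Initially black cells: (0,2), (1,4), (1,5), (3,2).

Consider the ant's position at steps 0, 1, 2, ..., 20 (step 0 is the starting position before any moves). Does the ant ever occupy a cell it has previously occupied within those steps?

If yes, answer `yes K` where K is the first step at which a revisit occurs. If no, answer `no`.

Answer: yes 5

Derivation:
Step 1: on WHITE (2,4): turn R to N, flip to black, move to (1,4). |black|=5 — new cell
Step 2: on BLACK (1,4): turn L to W, flip to white, move to (1,3). |black|=4 — new cell
Step 3: on WHITE (1,3): turn R to N, flip to black, move to (0,3). |black|=5 — new cell
Step 4: on WHITE (0,3): turn R to E, flip to black, move to (0,4). |black|=6 — new cell
Step 5: on WHITE (0,4): turn R to S, flip to black, move to (1,4). |black|=7 — REVISIT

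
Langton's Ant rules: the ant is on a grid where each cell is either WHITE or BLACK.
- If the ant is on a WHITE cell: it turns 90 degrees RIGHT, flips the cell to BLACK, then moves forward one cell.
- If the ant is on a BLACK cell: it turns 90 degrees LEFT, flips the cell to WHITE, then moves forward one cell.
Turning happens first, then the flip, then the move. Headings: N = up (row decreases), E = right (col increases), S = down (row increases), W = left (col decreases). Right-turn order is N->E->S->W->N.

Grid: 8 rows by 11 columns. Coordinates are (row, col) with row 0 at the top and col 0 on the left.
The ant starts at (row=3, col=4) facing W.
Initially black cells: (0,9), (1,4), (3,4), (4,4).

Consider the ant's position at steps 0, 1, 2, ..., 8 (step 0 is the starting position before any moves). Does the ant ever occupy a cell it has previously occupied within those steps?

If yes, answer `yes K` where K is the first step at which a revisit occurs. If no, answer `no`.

Answer: yes 5

Derivation:
Step 1: on BLACK (3,4): turn L to S, flip to white, move to (4,4). |black|=3 — new cell
Step 2: on BLACK (4,4): turn L to E, flip to white, move to (4,5). |black|=2 — new cell
Step 3: on WHITE (4,5): turn R to S, flip to black, move to (5,5). |black|=3 — new cell
Step 4: on WHITE (5,5): turn R to W, flip to black, move to (5,4). |black|=4 — new cell
Step 5: on WHITE (5,4): turn R to N, flip to black, move to (4,4). |black|=5 — REVISIT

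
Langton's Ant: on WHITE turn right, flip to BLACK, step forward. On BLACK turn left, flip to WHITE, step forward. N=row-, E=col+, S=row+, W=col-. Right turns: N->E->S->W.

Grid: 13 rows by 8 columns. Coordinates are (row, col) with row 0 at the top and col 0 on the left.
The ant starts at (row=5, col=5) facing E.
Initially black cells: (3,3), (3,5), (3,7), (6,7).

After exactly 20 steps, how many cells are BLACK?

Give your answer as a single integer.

Step 1: on WHITE (5,5): turn R to S, flip to black, move to (6,5). |black|=5
Step 2: on WHITE (6,5): turn R to W, flip to black, move to (6,4). |black|=6
Step 3: on WHITE (6,4): turn R to N, flip to black, move to (5,4). |black|=7
Step 4: on WHITE (5,4): turn R to E, flip to black, move to (5,5). |black|=8
Step 5: on BLACK (5,5): turn L to N, flip to white, move to (4,5). |black|=7
Step 6: on WHITE (4,5): turn R to E, flip to black, move to (4,6). |black|=8
Step 7: on WHITE (4,6): turn R to S, flip to black, move to (5,6). |black|=9
Step 8: on WHITE (5,6): turn R to W, flip to black, move to (5,5). |black|=10
Step 9: on WHITE (5,5): turn R to N, flip to black, move to (4,5). |black|=11
Step 10: on BLACK (4,5): turn L to W, flip to white, move to (4,4). |black|=10
Step 11: on WHITE (4,4): turn R to N, flip to black, move to (3,4). |black|=11
Step 12: on WHITE (3,4): turn R to E, flip to black, move to (3,5). |black|=12
Step 13: on BLACK (3,5): turn L to N, flip to white, move to (2,5). |black|=11
Step 14: on WHITE (2,5): turn R to E, flip to black, move to (2,6). |black|=12
Step 15: on WHITE (2,6): turn R to S, flip to black, move to (3,6). |black|=13
Step 16: on WHITE (3,6): turn R to W, flip to black, move to (3,5). |black|=14
Step 17: on WHITE (3,5): turn R to N, flip to black, move to (2,5). |black|=15
Step 18: on BLACK (2,5): turn L to W, flip to white, move to (2,4). |black|=14
Step 19: on WHITE (2,4): turn R to N, flip to black, move to (1,4). |black|=15
Step 20: on WHITE (1,4): turn R to E, flip to black, move to (1,5). |black|=16

Answer: 16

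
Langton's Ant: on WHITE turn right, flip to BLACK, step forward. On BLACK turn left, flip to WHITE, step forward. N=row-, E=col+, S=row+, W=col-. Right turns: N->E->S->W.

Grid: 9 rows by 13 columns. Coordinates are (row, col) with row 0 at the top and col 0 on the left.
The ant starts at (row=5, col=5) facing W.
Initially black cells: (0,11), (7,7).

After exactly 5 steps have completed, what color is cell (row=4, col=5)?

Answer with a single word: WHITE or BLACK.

Step 1: on WHITE (5,5): turn R to N, flip to black, move to (4,5). |black|=3
Step 2: on WHITE (4,5): turn R to E, flip to black, move to (4,6). |black|=4
Step 3: on WHITE (4,6): turn R to S, flip to black, move to (5,6). |black|=5
Step 4: on WHITE (5,6): turn R to W, flip to black, move to (5,5). |black|=6
Step 5: on BLACK (5,5): turn L to S, flip to white, move to (6,5). |black|=5

Answer: BLACK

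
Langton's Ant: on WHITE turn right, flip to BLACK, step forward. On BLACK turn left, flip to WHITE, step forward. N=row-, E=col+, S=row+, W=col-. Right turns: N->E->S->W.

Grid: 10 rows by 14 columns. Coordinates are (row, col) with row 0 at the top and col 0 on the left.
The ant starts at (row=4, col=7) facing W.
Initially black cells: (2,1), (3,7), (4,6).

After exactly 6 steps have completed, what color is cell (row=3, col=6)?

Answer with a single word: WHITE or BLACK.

Answer: BLACK

Derivation:
Step 1: on WHITE (4,7): turn R to N, flip to black, move to (3,7). |black|=4
Step 2: on BLACK (3,7): turn L to W, flip to white, move to (3,6). |black|=3
Step 3: on WHITE (3,6): turn R to N, flip to black, move to (2,6). |black|=4
Step 4: on WHITE (2,6): turn R to E, flip to black, move to (2,7). |black|=5
Step 5: on WHITE (2,7): turn R to S, flip to black, move to (3,7). |black|=6
Step 6: on WHITE (3,7): turn R to W, flip to black, move to (3,6). |black|=7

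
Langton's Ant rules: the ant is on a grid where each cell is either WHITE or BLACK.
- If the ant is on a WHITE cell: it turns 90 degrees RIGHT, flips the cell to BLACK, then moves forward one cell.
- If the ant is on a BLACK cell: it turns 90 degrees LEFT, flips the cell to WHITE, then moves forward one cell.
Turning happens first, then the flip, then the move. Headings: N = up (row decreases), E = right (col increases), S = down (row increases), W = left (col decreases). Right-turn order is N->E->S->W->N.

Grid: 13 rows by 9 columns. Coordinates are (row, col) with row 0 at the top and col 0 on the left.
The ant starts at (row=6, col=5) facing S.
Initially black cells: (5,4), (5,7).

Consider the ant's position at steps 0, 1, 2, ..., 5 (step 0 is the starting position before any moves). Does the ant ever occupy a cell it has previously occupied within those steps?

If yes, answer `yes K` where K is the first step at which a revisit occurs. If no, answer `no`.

Answer: no

Derivation:
Step 1: on WHITE (6,5): turn R to W, flip to black, move to (6,4). |black|=3 — new cell
Step 2: on WHITE (6,4): turn R to N, flip to black, move to (5,4). |black|=4 — new cell
Step 3: on BLACK (5,4): turn L to W, flip to white, move to (5,3). |black|=3 — new cell
Step 4: on WHITE (5,3): turn R to N, flip to black, move to (4,3). |black|=4 — new cell
Step 5: on WHITE (4,3): turn R to E, flip to black, move to (4,4). |black|=5 — new cell
No revisit within 5 steps.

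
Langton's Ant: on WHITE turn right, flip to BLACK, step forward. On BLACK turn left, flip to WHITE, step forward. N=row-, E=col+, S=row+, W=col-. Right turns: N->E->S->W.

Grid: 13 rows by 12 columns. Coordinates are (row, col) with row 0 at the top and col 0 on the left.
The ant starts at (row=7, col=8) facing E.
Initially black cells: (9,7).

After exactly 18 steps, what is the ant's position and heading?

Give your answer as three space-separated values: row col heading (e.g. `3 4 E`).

Answer: 6 7 W

Derivation:
Step 1: on WHITE (7,8): turn R to S, flip to black, move to (8,8). |black|=2
Step 2: on WHITE (8,8): turn R to W, flip to black, move to (8,7). |black|=3
Step 3: on WHITE (8,7): turn R to N, flip to black, move to (7,7). |black|=4
Step 4: on WHITE (7,7): turn R to E, flip to black, move to (7,8). |black|=5
Step 5: on BLACK (7,8): turn L to N, flip to white, move to (6,8). |black|=4
Step 6: on WHITE (6,8): turn R to E, flip to black, move to (6,9). |black|=5
Step 7: on WHITE (6,9): turn R to S, flip to black, move to (7,9). |black|=6
Step 8: on WHITE (7,9): turn R to W, flip to black, move to (7,8). |black|=7
Step 9: on WHITE (7,8): turn R to N, flip to black, move to (6,8). |black|=8
Step 10: on BLACK (6,8): turn L to W, flip to white, move to (6,7). |black|=7
Step 11: on WHITE (6,7): turn R to N, flip to black, move to (5,7). |black|=8
Step 12: on WHITE (5,7): turn R to E, flip to black, move to (5,8). |black|=9
Step 13: on WHITE (5,8): turn R to S, flip to black, move to (6,8). |black|=10
Step 14: on WHITE (6,8): turn R to W, flip to black, move to (6,7). |black|=11
Step 15: on BLACK (6,7): turn L to S, flip to white, move to (7,7). |black|=10
Step 16: on BLACK (7,7): turn L to E, flip to white, move to (7,8). |black|=9
Step 17: on BLACK (7,8): turn L to N, flip to white, move to (6,8). |black|=8
Step 18: on BLACK (6,8): turn L to W, flip to white, move to (6,7). |black|=7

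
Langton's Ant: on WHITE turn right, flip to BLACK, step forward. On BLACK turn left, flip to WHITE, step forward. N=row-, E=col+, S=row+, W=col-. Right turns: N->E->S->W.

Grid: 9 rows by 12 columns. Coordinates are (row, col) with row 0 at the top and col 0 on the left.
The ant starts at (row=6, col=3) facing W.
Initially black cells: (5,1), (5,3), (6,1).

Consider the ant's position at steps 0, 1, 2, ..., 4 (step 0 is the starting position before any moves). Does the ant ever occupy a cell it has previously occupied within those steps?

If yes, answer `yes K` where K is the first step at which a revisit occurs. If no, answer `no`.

Answer: no

Derivation:
Step 1: on WHITE (6,3): turn R to N, flip to black, move to (5,3). |black|=4 — new cell
Step 2: on BLACK (5,3): turn L to W, flip to white, move to (5,2). |black|=3 — new cell
Step 3: on WHITE (5,2): turn R to N, flip to black, move to (4,2). |black|=4 — new cell
Step 4: on WHITE (4,2): turn R to E, flip to black, move to (4,3). |black|=5 — new cell
No revisit within 4 steps.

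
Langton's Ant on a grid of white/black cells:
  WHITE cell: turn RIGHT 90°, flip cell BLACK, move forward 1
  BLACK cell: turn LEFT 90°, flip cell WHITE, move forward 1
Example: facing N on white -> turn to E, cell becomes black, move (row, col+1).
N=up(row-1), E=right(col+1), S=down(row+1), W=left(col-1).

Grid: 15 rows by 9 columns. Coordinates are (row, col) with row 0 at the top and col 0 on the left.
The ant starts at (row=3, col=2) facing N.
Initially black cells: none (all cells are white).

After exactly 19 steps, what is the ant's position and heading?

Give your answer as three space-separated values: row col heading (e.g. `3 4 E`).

Answer: 4 0 W

Derivation:
Step 1: on WHITE (3,2): turn R to E, flip to black, move to (3,3). |black|=1
Step 2: on WHITE (3,3): turn R to S, flip to black, move to (4,3). |black|=2
Step 3: on WHITE (4,3): turn R to W, flip to black, move to (4,2). |black|=3
Step 4: on WHITE (4,2): turn R to N, flip to black, move to (3,2). |black|=4
Step 5: on BLACK (3,2): turn L to W, flip to white, move to (3,1). |black|=3
Step 6: on WHITE (3,1): turn R to N, flip to black, move to (2,1). |black|=4
Step 7: on WHITE (2,1): turn R to E, flip to black, move to (2,2). |black|=5
Step 8: on WHITE (2,2): turn R to S, flip to black, move to (3,2). |black|=6
Step 9: on WHITE (3,2): turn R to W, flip to black, move to (3,1). |black|=7
Step 10: on BLACK (3,1): turn L to S, flip to white, move to (4,1). |black|=6
Step 11: on WHITE (4,1): turn R to W, flip to black, move to (4,0). |black|=7
Step 12: on WHITE (4,0): turn R to N, flip to black, move to (3,0). |black|=8
Step 13: on WHITE (3,0): turn R to E, flip to black, move to (3,1). |black|=9
Step 14: on WHITE (3,1): turn R to S, flip to black, move to (4,1). |black|=10
Step 15: on BLACK (4,1): turn L to E, flip to white, move to (4,2). |black|=9
Step 16: on BLACK (4,2): turn L to N, flip to white, move to (3,2). |black|=8
Step 17: on BLACK (3,2): turn L to W, flip to white, move to (3,1). |black|=7
Step 18: on BLACK (3,1): turn L to S, flip to white, move to (4,1). |black|=6
Step 19: on WHITE (4,1): turn R to W, flip to black, move to (4,0). |black|=7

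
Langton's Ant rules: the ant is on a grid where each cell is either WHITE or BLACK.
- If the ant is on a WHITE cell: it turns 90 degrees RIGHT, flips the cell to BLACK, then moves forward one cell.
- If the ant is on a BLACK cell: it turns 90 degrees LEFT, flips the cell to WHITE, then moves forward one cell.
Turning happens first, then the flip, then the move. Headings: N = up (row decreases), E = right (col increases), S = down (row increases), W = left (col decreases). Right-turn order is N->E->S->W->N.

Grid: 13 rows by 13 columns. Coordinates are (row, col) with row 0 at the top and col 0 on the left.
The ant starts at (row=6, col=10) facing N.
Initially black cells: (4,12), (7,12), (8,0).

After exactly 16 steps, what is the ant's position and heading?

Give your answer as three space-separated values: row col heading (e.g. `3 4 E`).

Answer: 6 10 N

Derivation:
Step 1: on WHITE (6,10): turn R to E, flip to black, move to (6,11). |black|=4
Step 2: on WHITE (6,11): turn R to S, flip to black, move to (7,11). |black|=5
Step 3: on WHITE (7,11): turn R to W, flip to black, move to (7,10). |black|=6
Step 4: on WHITE (7,10): turn R to N, flip to black, move to (6,10). |black|=7
Step 5: on BLACK (6,10): turn L to W, flip to white, move to (6,9). |black|=6
Step 6: on WHITE (6,9): turn R to N, flip to black, move to (5,9). |black|=7
Step 7: on WHITE (5,9): turn R to E, flip to black, move to (5,10). |black|=8
Step 8: on WHITE (5,10): turn R to S, flip to black, move to (6,10). |black|=9
Step 9: on WHITE (6,10): turn R to W, flip to black, move to (6,9). |black|=10
Step 10: on BLACK (6,9): turn L to S, flip to white, move to (7,9). |black|=9
Step 11: on WHITE (7,9): turn R to W, flip to black, move to (7,8). |black|=10
Step 12: on WHITE (7,8): turn R to N, flip to black, move to (6,8). |black|=11
Step 13: on WHITE (6,8): turn R to E, flip to black, move to (6,9). |black|=12
Step 14: on WHITE (6,9): turn R to S, flip to black, move to (7,9). |black|=13
Step 15: on BLACK (7,9): turn L to E, flip to white, move to (7,10). |black|=12
Step 16: on BLACK (7,10): turn L to N, flip to white, move to (6,10). |black|=11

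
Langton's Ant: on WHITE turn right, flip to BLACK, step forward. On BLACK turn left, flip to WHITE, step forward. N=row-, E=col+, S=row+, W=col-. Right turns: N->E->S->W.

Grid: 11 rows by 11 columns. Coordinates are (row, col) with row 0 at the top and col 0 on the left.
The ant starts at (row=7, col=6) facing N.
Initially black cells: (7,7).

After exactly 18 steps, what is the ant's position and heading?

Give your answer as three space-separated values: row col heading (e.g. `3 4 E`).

Step 1: on WHITE (7,6): turn R to E, flip to black, move to (7,7). |black|=2
Step 2: on BLACK (7,7): turn L to N, flip to white, move to (6,7). |black|=1
Step 3: on WHITE (6,7): turn R to E, flip to black, move to (6,8). |black|=2
Step 4: on WHITE (6,8): turn R to S, flip to black, move to (7,8). |black|=3
Step 5: on WHITE (7,8): turn R to W, flip to black, move to (7,7). |black|=4
Step 6: on WHITE (7,7): turn R to N, flip to black, move to (6,7). |black|=5
Step 7: on BLACK (6,7): turn L to W, flip to white, move to (6,6). |black|=4
Step 8: on WHITE (6,6): turn R to N, flip to black, move to (5,6). |black|=5
Step 9: on WHITE (5,6): turn R to E, flip to black, move to (5,7). |black|=6
Step 10: on WHITE (5,7): turn R to S, flip to black, move to (6,7). |black|=7
Step 11: on WHITE (6,7): turn R to W, flip to black, move to (6,6). |black|=8
Step 12: on BLACK (6,6): turn L to S, flip to white, move to (7,6). |black|=7
Step 13: on BLACK (7,6): turn L to E, flip to white, move to (7,7). |black|=6
Step 14: on BLACK (7,7): turn L to N, flip to white, move to (6,7). |black|=5
Step 15: on BLACK (6,7): turn L to W, flip to white, move to (6,6). |black|=4
Step 16: on WHITE (6,6): turn R to N, flip to black, move to (5,6). |black|=5
Step 17: on BLACK (5,6): turn L to W, flip to white, move to (5,5). |black|=4
Step 18: on WHITE (5,5): turn R to N, flip to black, move to (4,5). |black|=5

Answer: 4 5 N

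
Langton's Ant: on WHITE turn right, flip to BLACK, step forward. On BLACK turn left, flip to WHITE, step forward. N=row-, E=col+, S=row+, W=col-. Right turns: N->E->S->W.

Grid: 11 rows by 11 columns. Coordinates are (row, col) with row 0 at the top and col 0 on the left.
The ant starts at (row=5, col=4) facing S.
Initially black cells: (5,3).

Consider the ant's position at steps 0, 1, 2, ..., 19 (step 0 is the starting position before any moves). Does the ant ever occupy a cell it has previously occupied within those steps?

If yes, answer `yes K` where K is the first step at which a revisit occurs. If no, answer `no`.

Answer: yes 5

Derivation:
Step 1: on WHITE (5,4): turn R to W, flip to black, move to (5,3). |black|=2 — new cell
Step 2: on BLACK (5,3): turn L to S, flip to white, move to (6,3). |black|=1 — new cell
Step 3: on WHITE (6,3): turn R to W, flip to black, move to (6,2). |black|=2 — new cell
Step 4: on WHITE (6,2): turn R to N, flip to black, move to (5,2). |black|=3 — new cell
Step 5: on WHITE (5,2): turn R to E, flip to black, move to (5,3). |black|=4 — REVISIT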